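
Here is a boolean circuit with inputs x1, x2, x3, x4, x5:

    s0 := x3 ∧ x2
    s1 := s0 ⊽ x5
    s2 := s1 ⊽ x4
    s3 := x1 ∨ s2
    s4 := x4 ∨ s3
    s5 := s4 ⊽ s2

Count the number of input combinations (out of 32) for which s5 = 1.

s5 = s4 ⊽ s2 must be 1, so both s4 = 0 and s2 = 0.
s4 = x4 ∨ s3 must be 0, so both x4 = 0 and s3 = 0.
Satisfying assignments:
  x1=0, x2=0, x3=0, x4=0, x5=0
  x1=0, x2=0, x3=1, x4=0, x5=0
  x1=0, x2=1, x3=0, x4=0, x5=0

3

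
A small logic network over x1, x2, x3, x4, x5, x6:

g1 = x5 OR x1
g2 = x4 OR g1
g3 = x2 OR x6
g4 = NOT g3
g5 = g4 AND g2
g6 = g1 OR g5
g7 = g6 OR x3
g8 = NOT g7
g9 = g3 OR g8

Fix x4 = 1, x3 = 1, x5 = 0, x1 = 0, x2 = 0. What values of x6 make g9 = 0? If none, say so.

g9 = g3 OR g8 must be 0, so both g3 = 0 and g8 = 0.
Check with x4 = 1, x3 = 1, x5 = 0, x1 = 0, x2 = 0 and x6=0:
g1 = x5 OR x1 = 0 OR 0 = 0
g2 = x4 OR g1 = 1 OR 0 = 1
g3 = x2 OR x6 = 0 OR 0 = 0
g4 = NOT g3 = NOT 0 = 1
g5 = g4 AND g2 = 1 AND 1 = 1
g6 = g1 OR g5 = 0 OR 1 = 1
g7 = g6 OR x3 = 1 OR 1 = 1
g8 = NOT g7 = NOT 1 = 0
g9 = g3 OR g8 = 0 OR 0 = 0
So g9 = 0.

x6=0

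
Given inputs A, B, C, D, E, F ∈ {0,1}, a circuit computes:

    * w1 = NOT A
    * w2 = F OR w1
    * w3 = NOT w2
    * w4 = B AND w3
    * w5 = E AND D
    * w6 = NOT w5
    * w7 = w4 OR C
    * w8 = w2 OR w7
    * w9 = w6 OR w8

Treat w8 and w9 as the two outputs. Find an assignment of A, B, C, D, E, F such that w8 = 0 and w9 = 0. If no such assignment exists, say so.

A=1, B=0, C=0, D=1, E=1, F=0

Check with A=1, B=0, C=0, D=1, E=1, F=0:
w1 = NOT A = NOT 1 = 0
w2 = F OR w1 = 0 OR 0 = 0
w3 = NOT w2 = NOT 0 = 1
w4 = B AND w3 = 0 AND 1 = 0
w5 = E AND D = 1 AND 1 = 1
w6 = NOT w5 = NOT 1 = 0
w7 = w4 OR C = 0 OR 0 = 0
w8 = w2 OR w7 = 0 OR 0 = 0
w9 = w6 OR w8 = 0 OR 0 = 0
So w8 = 0 and w9 = 0.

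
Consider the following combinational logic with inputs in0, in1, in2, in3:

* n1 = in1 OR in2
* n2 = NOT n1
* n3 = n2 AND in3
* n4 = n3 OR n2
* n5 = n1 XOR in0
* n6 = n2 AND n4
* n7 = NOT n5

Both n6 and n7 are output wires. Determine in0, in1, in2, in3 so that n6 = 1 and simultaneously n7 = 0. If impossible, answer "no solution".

Check with in0=1, in1=0, in2=0, in3=0:
n1 = in1 OR in2 = 0 OR 0 = 0
n2 = NOT n1 = NOT 0 = 1
n3 = n2 AND in3 = 1 AND 0 = 0
n4 = n3 OR n2 = 0 OR 1 = 1
n5 = n1 XOR in0 = 0 XOR 1 = 1
n6 = n2 AND n4 = 1 AND 1 = 1
n7 = NOT n5 = NOT 1 = 0
So n6 = 1 and n7 = 0.

in0=1, in1=0, in2=0, in3=0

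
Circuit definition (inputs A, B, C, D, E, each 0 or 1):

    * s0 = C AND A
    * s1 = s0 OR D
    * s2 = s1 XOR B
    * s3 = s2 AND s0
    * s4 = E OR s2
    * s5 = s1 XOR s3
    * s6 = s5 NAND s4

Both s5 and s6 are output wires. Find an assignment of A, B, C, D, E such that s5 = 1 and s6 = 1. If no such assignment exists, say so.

Check with A=1, B=1, C=0, D=1, E=0:
s0 = C AND A = 0 AND 1 = 0
s1 = s0 OR D = 0 OR 1 = 1
s2 = s1 XOR B = 1 XOR 1 = 0
s3 = s2 AND s0 = 0 AND 0 = 0
s4 = E OR s2 = 0 OR 0 = 0
s5 = s1 XOR s3 = 1 XOR 0 = 1
s6 = s5 NAND s4 = 1 NAND 0 = 1
So s5 = 1 and s6 = 1.

A=1, B=1, C=0, D=1, E=0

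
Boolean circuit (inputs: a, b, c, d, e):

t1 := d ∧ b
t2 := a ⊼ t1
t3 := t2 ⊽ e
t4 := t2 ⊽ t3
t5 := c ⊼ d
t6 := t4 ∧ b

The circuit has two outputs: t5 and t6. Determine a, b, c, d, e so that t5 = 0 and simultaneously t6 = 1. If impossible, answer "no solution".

a=1 b=1 c=1 d=1 e=1

Check with a=1 b=1 c=1 d=1 e=1:
t1 = d ∧ b = 1 ∧ 1 = 1
t2 = a ⊼ t1 = 1 ⊼ 1 = 0
t3 = t2 ⊽ e = 0 ⊽ 1 = 0
t4 = t2 ⊽ t3 = 0 ⊽ 0 = 1
t5 = c ⊼ d = 1 ⊼ 1 = 0
t6 = t4 ∧ b = 1 ∧ 1 = 1
So t5 = 0 and t6 = 1.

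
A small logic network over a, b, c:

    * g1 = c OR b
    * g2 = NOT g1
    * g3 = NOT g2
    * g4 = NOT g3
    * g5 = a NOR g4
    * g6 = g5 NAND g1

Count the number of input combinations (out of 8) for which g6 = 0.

3

g6 = g5 NAND g1 must be 0, so both g5 = 1 and g1 = 1.
g5 = a NOR g4 must be 1, so both a = 0 and g4 = 0.
Enumerating the 8 input combinations, 3 give g6 = 0 and 5 give g6 = 1.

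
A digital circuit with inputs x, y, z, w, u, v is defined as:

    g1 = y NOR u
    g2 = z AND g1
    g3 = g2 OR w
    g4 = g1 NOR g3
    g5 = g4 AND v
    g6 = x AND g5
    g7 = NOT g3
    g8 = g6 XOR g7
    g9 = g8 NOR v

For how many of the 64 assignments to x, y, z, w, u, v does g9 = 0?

g9 = g8 NOR v must be 0, so at least one of g8, v is 1.
Enumerating the 64 input combinations, 46 give g9 = 0 and 18 give g9 = 1.

46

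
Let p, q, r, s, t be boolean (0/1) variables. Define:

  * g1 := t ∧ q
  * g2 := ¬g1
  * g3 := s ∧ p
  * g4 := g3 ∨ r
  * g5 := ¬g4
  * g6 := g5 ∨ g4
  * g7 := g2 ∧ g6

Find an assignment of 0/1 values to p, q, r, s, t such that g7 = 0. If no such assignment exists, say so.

Check with p=0 q=1 r=0 s=1 t=1:
g1 = t ∧ q = 1 ∧ 1 = 1
g2 = ¬g1 = ¬1 = 0
g3 = s ∧ p = 1 ∧ 0 = 0
g4 = g3 ∨ r = 0 ∨ 0 = 0
g5 = ¬g4 = ¬0 = 1
g6 = g5 ∨ g4 = 1 ∨ 0 = 1
g7 = g2 ∧ g6 = 0 ∧ 1 = 0
So g7 = 0 as required.

p=0 q=1 r=0 s=1 t=1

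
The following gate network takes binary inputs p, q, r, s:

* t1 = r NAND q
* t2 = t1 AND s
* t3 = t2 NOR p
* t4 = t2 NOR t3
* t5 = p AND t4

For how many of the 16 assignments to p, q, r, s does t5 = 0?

t5 = p AND t4 must be 0, so at least one of p, t4 is 0.
Enumerating the 16 input combinations, 11 give t5 = 0 and 5 give t5 = 1.

11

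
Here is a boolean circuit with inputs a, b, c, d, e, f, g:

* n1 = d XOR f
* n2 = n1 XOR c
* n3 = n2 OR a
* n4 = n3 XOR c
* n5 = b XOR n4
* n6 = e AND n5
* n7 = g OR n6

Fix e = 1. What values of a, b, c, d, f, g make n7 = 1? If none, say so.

Check with e = 1 and a=0, b=1, c=1, d=0, f=0, g=1:
n1 = d XOR f = 0 XOR 0 = 0
n2 = n1 XOR c = 0 XOR 1 = 1
n3 = n2 OR a = 1 OR 0 = 1
n4 = n3 XOR c = 1 XOR 1 = 0
n5 = b XOR n4 = 1 XOR 0 = 1
n6 = e AND n5 = 1 AND 1 = 1
n7 = g OR n6 = 1 OR 1 = 1
So n7 = 1.

a=0, b=1, c=1, d=0, f=0, g=1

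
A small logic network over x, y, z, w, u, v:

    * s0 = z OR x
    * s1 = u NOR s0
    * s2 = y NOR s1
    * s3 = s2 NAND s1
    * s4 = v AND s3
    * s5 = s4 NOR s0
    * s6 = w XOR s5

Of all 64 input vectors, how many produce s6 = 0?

32

s6 = w XOR s5 must be 0, so w and s5 are equal.
Enumerating the 64 input combinations, 32 give s6 = 0 and 32 give s6 = 1.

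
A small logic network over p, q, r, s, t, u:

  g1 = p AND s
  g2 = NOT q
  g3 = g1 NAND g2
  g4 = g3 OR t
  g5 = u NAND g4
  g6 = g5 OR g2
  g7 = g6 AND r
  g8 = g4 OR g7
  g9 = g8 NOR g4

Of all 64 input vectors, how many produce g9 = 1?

2

g9 = g8 NOR g4 must be 1, so both g8 = 0 and g4 = 0.
Enumerating the 64 input combinations, 2 give g9 = 1 and 62 give g9 = 0.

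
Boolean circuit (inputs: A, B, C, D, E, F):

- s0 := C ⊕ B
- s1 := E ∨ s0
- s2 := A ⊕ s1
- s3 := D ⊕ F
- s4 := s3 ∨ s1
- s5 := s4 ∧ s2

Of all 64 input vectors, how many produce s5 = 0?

36

s5 = s4 ∧ s2 must be 0, so at least one of s4, s2 is 0.
Enumerating the 64 input combinations, 36 give s5 = 0 and 28 give s5 = 1.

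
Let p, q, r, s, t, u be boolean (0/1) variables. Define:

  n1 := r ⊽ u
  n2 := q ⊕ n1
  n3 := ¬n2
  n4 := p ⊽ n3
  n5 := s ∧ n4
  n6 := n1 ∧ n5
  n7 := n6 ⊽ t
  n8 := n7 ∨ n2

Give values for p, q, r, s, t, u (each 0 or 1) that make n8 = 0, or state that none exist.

Check with p=0, q=1, r=0, s=1, t=1, u=0:
n1 = r ⊽ u = 0 ⊽ 0 = 1
n2 = q ⊕ n1 = 1 ⊕ 1 = 0
n3 = ¬n2 = ¬0 = 1
n4 = p ⊽ n3 = 0 ⊽ 1 = 0
n5 = s ∧ n4 = 1 ∧ 0 = 0
n6 = n1 ∧ n5 = 1 ∧ 0 = 0
n7 = n6 ⊽ t = 0 ⊽ 1 = 0
n8 = n7 ∨ n2 = 0 ∨ 0 = 0
So n8 = 0 as required.

p=0, q=1, r=0, s=1, t=1, u=0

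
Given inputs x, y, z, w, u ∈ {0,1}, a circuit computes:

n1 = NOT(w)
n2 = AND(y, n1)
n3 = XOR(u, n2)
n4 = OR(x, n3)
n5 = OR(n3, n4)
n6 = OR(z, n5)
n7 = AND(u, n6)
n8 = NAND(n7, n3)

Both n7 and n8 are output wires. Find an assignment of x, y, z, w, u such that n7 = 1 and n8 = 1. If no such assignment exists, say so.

Check with x=0, y=1, z=1, w=0, u=1:
n1 = NOT(w) = NOT 0 = 1
n2 = AND(y, n1) = AND(1, 1) = 1
n3 = XOR(u, n2) = XOR(1, 1) = 0
n4 = OR(x, n3) = OR(0, 0) = 0
n5 = OR(n3, n4) = OR(0, 0) = 0
n6 = OR(z, n5) = OR(1, 0) = 1
n7 = AND(u, n6) = AND(1, 1) = 1
n8 = NAND(n7, n3) = NAND(1, 0) = 1
So n7 = 1 and n8 = 1.

x=0, y=1, z=1, w=0, u=1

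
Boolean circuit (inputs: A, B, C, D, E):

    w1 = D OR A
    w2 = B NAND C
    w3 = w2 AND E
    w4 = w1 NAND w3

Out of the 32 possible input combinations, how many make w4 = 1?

w4 = w1 NAND w3 must be 1, so at least one of w1, w3 is 0.
Enumerating the 32 input combinations, 23 give w4 = 1 and 9 give w4 = 0.

23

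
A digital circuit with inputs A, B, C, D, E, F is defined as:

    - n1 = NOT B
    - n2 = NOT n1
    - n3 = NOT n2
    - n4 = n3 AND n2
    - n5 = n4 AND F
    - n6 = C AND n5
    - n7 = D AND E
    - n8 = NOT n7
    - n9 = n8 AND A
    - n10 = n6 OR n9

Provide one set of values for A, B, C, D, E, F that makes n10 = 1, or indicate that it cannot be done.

Check with A=1 B=0 C=0 D=1 E=0 F=1:
n1 = NOT B = NOT 0 = 1
n2 = NOT n1 = NOT 1 = 0
n3 = NOT n2 = NOT 0 = 1
n4 = n3 AND n2 = 1 AND 0 = 0
n5 = n4 AND F = 0 AND 1 = 0
n6 = C AND n5 = 0 AND 0 = 0
n7 = D AND E = 1 AND 0 = 0
n8 = NOT n7 = NOT 0 = 1
n9 = n8 AND A = 1 AND 1 = 1
n10 = n6 OR n9 = 0 OR 1 = 1
So n10 = 1 as required.

A=1 B=0 C=0 D=1 E=0 F=1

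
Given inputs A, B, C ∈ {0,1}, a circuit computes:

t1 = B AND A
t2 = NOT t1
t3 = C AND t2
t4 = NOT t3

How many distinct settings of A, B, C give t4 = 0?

t4 = NOT t3 must be 0, so t3 = 1.
t3 = C AND t2 must be 1, so both C = 1 and t2 = 1.
Satisfying assignments:
  A=0, B=0, C=1
  A=0, B=1, C=1
  A=1, B=0, C=1

3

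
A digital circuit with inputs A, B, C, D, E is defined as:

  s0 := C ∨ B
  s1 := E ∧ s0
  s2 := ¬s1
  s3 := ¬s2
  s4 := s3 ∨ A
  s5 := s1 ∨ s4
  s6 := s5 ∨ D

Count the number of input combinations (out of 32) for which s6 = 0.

s6 = s5 ∨ D must be 0, so both s5 = 0 and D = 0.
s5 = s1 ∨ s4 must be 0, so both s1 = 0 and s4 = 0.
Satisfying assignments:
  A=0, B=0, C=0, D=0, E=0
  A=0, B=0, C=0, D=0, E=1
  A=0, B=0, C=1, D=0, E=0
  A=0, B=1, C=0, D=0, E=0
  A=0, B=1, C=1, D=0, E=0

5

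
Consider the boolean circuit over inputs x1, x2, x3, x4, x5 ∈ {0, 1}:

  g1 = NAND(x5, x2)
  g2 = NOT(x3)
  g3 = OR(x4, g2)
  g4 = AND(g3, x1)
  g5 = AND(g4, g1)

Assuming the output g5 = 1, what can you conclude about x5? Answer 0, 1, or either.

Both values of x5 occur among assignments with g5 = 1:
  x5=0: x1=1, x2=0, x3=0, x4=0, x5=0
  x5=1: x1=1, x2=0, x3=0, x4=0, x5=1

either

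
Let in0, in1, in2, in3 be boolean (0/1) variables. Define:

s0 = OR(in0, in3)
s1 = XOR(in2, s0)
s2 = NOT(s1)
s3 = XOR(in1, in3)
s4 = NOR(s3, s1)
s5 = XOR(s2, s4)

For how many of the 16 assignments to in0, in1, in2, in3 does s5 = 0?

s5 = XOR(s2, s4) must be 0, so s2 and s4 are equal.
Enumerating the 16 input combinations, 12 give s5 = 0 and 4 give s5 = 1.

12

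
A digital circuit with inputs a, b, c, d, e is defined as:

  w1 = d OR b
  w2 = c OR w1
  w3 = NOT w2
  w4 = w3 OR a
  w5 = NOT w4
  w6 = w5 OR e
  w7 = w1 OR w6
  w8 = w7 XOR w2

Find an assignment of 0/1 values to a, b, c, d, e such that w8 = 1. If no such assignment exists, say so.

a=0, b=0, c=0, d=0, e=1

w8 = w7 XOR w2 must be 1, so w7 and w2 differ.
Check with a=0, b=0, c=0, d=0, e=1:
w1 = d OR b = 0 OR 0 = 0
w2 = c OR w1 = 0 OR 0 = 0
w3 = NOT w2 = NOT 0 = 1
w4 = w3 OR a = 1 OR 0 = 1
w5 = NOT w4 = NOT 1 = 0
w6 = w5 OR e = 0 OR 1 = 1
w7 = w1 OR w6 = 0 OR 1 = 1
w8 = w7 XOR w2 = 1 XOR 0 = 1
So w8 = 1 as required.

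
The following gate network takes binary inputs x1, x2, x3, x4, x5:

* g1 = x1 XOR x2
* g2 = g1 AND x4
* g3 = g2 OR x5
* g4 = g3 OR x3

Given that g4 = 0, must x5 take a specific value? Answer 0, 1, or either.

g4 = g3 OR x3 must be 0, so both g3 = 0 and x3 = 0.
g3 = g2 OR x5 must be 0, so both g2 = 0 and x5 = 0.
g2 = g1 AND x4 must be 0, so at least one of g1, x4 is 0.
Every assignment with g4 = 0 has x5 = 0; there are 6 such assignment(s).

0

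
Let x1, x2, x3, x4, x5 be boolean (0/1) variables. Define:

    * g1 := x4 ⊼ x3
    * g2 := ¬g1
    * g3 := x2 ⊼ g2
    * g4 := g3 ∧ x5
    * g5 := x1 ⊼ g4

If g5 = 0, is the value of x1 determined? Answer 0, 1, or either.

g5 = x1 ⊼ g4 must be 0, so both x1 = 1 and g4 = 1.
g4 = g3 ∧ x5 must be 1, so both g3 = 1 and x5 = 1.
Every assignment with g5 = 0 has x1 = 1; there are 7 such assignment(s).

1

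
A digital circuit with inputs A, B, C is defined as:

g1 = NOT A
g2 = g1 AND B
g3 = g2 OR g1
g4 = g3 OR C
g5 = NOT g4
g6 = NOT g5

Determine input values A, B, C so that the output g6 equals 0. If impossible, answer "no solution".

A=1, B=0, C=0

g6 = NOT g5 must be 0, so g5 = 1.
Check with A=1, B=0, C=0:
g1 = NOT A = NOT 1 = 0
g2 = g1 AND B = 0 AND 0 = 0
g3 = g2 OR g1 = 0 OR 0 = 0
g4 = g3 OR C = 0 OR 0 = 0
g5 = NOT g4 = NOT 0 = 1
g6 = NOT g5 = NOT 1 = 0
So g6 = 0 as required.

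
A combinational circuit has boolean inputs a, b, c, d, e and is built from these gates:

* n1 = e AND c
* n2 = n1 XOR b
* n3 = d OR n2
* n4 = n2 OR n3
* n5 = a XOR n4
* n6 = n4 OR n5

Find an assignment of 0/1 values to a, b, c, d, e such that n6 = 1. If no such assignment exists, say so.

n6 = n4 OR n5 must be 1, so at least one of n4, n5 is 1.
Check with a=1, b=1, c=1, d=0, e=0:
n1 = e AND c = 0 AND 1 = 0
n2 = n1 XOR b = 0 XOR 1 = 1
n3 = d OR n2 = 0 OR 1 = 1
n4 = n2 OR n3 = 1 OR 1 = 1
n5 = a XOR n4 = 1 XOR 1 = 0
n6 = n4 OR n5 = 1 OR 0 = 1
So n6 = 1 as required.

a=1, b=1, c=1, d=0, e=0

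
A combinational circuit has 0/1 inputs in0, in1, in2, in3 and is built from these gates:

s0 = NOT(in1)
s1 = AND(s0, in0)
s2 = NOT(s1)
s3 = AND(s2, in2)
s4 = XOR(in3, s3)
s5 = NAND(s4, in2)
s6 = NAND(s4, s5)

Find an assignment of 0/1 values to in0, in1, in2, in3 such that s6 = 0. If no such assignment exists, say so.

in0=1 in1=1 in2=0 in3=1

s6 = NAND(s4, s5) must be 0, so both s4 = 1 and s5 = 1.
s4 = XOR(in3, s3) must be 1, so in3 and s3 differ.
s5 = NAND(s4, in2) must be 1, so at least one of s4, in2 is 0.
Check with in0=1 in1=1 in2=0 in3=1:
s0 = NOT(in1) = NOT 1 = 0
s1 = AND(s0, in0) = AND(0, 1) = 0
s2 = NOT(s1) = NOT 0 = 1
s3 = AND(s2, in2) = AND(1, 0) = 0
s4 = XOR(in3, s3) = XOR(1, 0) = 1
s5 = NAND(s4, in2) = NAND(1, 0) = 1
s6 = NAND(s4, s5) = NAND(1, 1) = 0
So s6 = 0 as required.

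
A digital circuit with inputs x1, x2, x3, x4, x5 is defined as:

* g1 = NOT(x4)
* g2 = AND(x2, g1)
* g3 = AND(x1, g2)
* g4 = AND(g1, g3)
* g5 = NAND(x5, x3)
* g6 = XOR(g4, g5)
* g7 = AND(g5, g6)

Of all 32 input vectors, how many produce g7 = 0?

g7 = AND(g5, g6) must be 0, so at least one of g5, g6 is 0.
Enumerating the 32 input combinations, 11 give g7 = 0 and 21 give g7 = 1.

11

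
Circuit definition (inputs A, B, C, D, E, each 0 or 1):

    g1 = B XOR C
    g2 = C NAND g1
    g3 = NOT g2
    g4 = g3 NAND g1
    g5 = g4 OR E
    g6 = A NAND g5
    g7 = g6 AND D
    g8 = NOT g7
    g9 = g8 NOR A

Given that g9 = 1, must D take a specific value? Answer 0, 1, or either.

g9 = g8 NOR A must be 1, so both g8 = 0 and A = 0.
Every assignment with g9 = 1 has D = 1; there are 8 such assignment(s).

1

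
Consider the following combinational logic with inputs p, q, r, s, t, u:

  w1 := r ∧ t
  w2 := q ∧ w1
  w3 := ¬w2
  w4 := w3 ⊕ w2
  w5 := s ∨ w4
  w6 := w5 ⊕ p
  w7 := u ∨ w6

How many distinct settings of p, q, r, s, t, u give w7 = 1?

48

w7 = u ∨ w6 must be 1, so at least one of u, w6 is 1.
Enumerating the 64 input combinations, 48 give w7 = 1 and 16 give w7 = 0.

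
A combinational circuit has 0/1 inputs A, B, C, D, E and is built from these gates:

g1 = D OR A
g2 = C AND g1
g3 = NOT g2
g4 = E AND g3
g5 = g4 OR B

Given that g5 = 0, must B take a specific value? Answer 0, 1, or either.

g5 = g4 OR B must be 0, so both g4 = 0 and B = 0.
g4 = E AND g3 must be 0, so at least one of E, g3 is 0.
Every assignment with g5 = 0 has B = 0; there are 11 such assignment(s).

0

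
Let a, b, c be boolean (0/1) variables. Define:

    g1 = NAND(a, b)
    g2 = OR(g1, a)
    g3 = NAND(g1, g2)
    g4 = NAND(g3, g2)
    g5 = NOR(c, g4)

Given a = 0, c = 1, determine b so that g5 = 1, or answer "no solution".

With a = 0, c = 1 fixed, none of the 2 settings of b give g5 = 1.
For example, with b=0:
g1 = NAND(a, b) = NAND(0, 0) = 1
g2 = OR(g1, a) = OR(1, 0) = 1
g3 = NAND(g1, g2) = NAND(1, 1) = 0
g4 = NAND(g3, g2) = NAND(0, 1) = 1
g5 = NOR(c, g4) = NOR(1, 1) = 0
giving g5 = 0 ≠ 1.

no solution exists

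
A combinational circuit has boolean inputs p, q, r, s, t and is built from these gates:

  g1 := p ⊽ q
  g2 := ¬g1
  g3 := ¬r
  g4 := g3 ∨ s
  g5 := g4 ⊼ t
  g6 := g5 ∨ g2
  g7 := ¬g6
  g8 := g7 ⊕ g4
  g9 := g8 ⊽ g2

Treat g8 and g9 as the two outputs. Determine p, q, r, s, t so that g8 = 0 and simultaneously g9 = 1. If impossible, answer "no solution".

p=0, q=0, r=0, s=0, t=1

Check with p=0, q=0, r=0, s=0, t=1:
g1 = p ⊽ q = 0 ⊽ 0 = 1
g2 = ¬g1 = ¬1 = 0
g3 = ¬r = ¬0 = 1
g4 = g3 ∨ s = 1 ∨ 0 = 1
g5 = g4 ⊼ t = 1 ⊼ 1 = 0
g6 = g5 ∨ g2 = 0 ∨ 0 = 0
g7 = ¬g6 = ¬0 = 1
g8 = g7 ⊕ g4 = 1 ⊕ 1 = 0
g9 = g8 ⊽ g2 = 0 ⊽ 0 = 1
So g8 = 0 and g9 = 1.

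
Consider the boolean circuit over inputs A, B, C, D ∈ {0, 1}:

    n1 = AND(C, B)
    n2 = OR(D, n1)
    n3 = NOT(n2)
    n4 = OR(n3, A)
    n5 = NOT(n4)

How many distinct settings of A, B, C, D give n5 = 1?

n5 = NOT(n4) must be 1, so n4 = 0.
n4 = OR(n3, A) must be 0, so both n3 = 0 and A = 0.
Enumerating the 16 input combinations, 5 give n5 = 1 and 11 give n5 = 0.

5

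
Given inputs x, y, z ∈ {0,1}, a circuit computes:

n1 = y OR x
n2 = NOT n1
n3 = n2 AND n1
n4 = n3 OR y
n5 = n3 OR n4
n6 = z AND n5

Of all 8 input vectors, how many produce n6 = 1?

n6 = z AND n5 must be 1, so both z = 1 and n5 = 1.
n5 = n3 OR n4 must be 1, so at least one of n3, n4 is 1.
Satisfying assignments:
  x=0, y=1, z=1
  x=1, y=1, z=1

2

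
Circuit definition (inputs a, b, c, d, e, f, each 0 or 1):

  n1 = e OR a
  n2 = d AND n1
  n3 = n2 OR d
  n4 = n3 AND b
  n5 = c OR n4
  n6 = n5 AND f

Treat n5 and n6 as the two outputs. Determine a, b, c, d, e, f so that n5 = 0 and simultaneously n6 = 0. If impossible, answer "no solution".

Check with a=0 b=0 c=0 d=1 e=1 f=1:
n1 = e OR a = 1 OR 0 = 1
n2 = d AND n1 = 1 AND 1 = 1
n3 = n2 OR d = 1 OR 1 = 1
n4 = n3 AND b = 1 AND 0 = 0
n5 = c OR n4 = 0 OR 0 = 0
n6 = n5 AND f = 0 AND 1 = 0
So n5 = 0 and n6 = 0.

a=0 b=0 c=0 d=1 e=1 f=1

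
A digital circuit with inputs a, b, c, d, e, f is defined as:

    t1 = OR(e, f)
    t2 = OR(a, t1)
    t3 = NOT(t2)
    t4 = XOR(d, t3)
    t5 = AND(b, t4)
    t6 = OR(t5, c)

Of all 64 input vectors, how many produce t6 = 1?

40

t6 = OR(t5, c) must be 1, so at least one of t5, c is 1.
Enumerating the 64 input combinations, 40 give t6 = 1 and 24 give t6 = 0.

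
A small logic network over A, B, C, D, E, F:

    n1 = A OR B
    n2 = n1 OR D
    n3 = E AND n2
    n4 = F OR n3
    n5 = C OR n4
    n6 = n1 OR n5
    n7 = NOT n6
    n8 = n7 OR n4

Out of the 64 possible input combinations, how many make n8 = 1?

49

n8 = n7 OR n4 must be 1, so at least one of n7, n4 is 1.
Enumerating the 64 input combinations, 49 give n8 = 1 and 15 give n8 = 0.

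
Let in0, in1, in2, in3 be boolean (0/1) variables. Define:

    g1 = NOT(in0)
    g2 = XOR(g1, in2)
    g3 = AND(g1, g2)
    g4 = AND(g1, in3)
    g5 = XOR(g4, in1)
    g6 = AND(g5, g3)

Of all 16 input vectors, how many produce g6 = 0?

g6 = AND(g5, g3) must be 0, so at least one of g5, g3 is 0.
Enumerating the 16 input combinations, 14 give g6 = 0 and 2 give g6 = 1.

14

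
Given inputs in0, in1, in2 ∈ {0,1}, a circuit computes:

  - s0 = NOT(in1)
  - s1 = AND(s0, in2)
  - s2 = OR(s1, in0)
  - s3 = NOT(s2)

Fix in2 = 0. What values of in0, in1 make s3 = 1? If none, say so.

in0=0, in1=1

s3 = NOT(s2) must be 1, so s2 = 0.
s2 = OR(s1, in0) must be 0, so both s1 = 0 and in0 = 0.
Check with in2 = 0 and in0=0, in1=1:
s0 = NOT(in1) = NOT 1 = 0
s1 = AND(s0, in2) = AND(0, 0) = 0
s2 = OR(s1, in0) = OR(0, 0) = 0
s3 = NOT(s2) = NOT 0 = 1
So s3 = 1.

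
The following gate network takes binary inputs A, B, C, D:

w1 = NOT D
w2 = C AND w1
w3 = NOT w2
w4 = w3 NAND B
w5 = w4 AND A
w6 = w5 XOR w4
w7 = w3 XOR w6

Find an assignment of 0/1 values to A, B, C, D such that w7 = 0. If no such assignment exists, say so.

A=1 B=0 C=1 D=0

w7 = w3 XOR w6 must be 0, so w3 and w6 are equal.
Check with A=1 B=0 C=1 D=0:
w1 = NOT D = NOT 0 = 1
w2 = C AND w1 = 1 AND 1 = 1
w3 = NOT w2 = NOT 1 = 0
w4 = w3 NAND B = 0 NAND 0 = 1
w5 = w4 AND A = 1 AND 1 = 1
w6 = w5 XOR w4 = 1 XOR 1 = 0
w7 = w3 XOR w6 = 0 XOR 0 = 0
So w7 = 0 as required.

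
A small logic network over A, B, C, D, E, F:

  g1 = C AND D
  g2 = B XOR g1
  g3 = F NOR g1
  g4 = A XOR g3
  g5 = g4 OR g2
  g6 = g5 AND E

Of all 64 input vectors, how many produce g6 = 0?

40

g6 = g5 AND E must be 0, so at least one of g5, E is 0.
Enumerating the 64 input combinations, 40 give g6 = 0 and 24 give g6 = 1.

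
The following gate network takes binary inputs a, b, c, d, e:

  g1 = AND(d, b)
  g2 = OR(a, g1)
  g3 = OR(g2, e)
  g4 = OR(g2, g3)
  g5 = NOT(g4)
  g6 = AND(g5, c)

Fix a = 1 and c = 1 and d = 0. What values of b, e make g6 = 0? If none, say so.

b=0, e=0

Check with a = 1 and c = 1 and d = 0 and b=0, e=0:
g1 = AND(d, b) = AND(0, 0) = 0
g2 = OR(a, g1) = OR(1, 0) = 1
g3 = OR(g2, e) = OR(1, 0) = 1
g4 = OR(g2, g3) = OR(1, 1) = 1
g5 = NOT(g4) = NOT 1 = 0
g6 = AND(g5, c) = AND(0, 1) = 0
So g6 = 0.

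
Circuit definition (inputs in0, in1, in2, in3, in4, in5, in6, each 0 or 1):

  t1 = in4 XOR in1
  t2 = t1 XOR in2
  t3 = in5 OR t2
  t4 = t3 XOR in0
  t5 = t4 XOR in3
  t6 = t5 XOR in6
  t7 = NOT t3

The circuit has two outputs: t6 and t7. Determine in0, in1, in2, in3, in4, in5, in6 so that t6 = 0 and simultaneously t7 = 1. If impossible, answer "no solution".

Check with in0=0, in1=0, in2=0, in3=1, in4=0, in5=0, in6=1:
t1 = in4 XOR in1 = 0 XOR 0 = 0
t2 = t1 XOR in2 = 0 XOR 0 = 0
t3 = in5 OR t2 = 0 OR 0 = 0
t4 = t3 XOR in0 = 0 XOR 0 = 0
t5 = t4 XOR in3 = 0 XOR 1 = 1
t6 = t5 XOR in6 = 1 XOR 1 = 0
t7 = NOT t3 = NOT 0 = 1
So t6 = 0 and t7 = 1.

in0=0, in1=0, in2=0, in3=1, in4=0, in5=0, in6=1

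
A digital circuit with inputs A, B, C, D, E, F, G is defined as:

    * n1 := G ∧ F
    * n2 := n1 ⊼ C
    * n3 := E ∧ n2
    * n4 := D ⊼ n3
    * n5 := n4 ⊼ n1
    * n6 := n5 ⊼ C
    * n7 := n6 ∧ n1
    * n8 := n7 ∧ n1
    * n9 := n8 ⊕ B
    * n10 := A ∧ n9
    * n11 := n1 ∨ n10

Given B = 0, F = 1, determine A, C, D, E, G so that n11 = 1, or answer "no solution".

n11 = n1 ∨ n10 must be 1, so at least one of n1, n10 is 1.
Check with B = 0, F = 1 and A=0, C=0, D=1, E=1, G=1:
n1 = G ∧ F = 1 ∧ 1 = 1
n2 = n1 ⊼ C = 1 ⊼ 0 = 1
n3 = E ∧ n2 = 1 ∧ 1 = 1
n4 = D ⊼ n3 = 1 ⊼ 1 = 0
n5 = n4 ⊼ n1 = 0 ⊼ 1 = 1
n6 = n5 ⊼ C = 1 ⊼ 0 = 1
n7 = n6 ∧ n1 = 1 ∧ 1 = 1
n8 = n7 ∧ n1 = 1 ∧ 1 = 1
n9 = n8 ⊕ B = 1 ⊕ 0 = 1
n10 = A ∧ n9 = 0 ∧ 1 = 0
n11 = n1 ∨ n10 = 1 ∨ 0 = 1
So n11 = 1.

A=0 C=0 D=1 E=1 G=1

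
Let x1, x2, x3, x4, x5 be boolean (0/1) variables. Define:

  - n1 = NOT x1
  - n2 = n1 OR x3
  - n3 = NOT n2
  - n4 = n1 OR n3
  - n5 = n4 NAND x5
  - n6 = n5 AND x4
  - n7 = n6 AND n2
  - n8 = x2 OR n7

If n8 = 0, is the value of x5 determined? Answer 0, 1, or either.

either

Both values of x5 occur among assignments with n8 = 0:
  x5=0: x1=0, x2=0, x3=0, x4=0, x5=0
  x5=1: x1=0, x2=0, x3=0, x4=0, x5=1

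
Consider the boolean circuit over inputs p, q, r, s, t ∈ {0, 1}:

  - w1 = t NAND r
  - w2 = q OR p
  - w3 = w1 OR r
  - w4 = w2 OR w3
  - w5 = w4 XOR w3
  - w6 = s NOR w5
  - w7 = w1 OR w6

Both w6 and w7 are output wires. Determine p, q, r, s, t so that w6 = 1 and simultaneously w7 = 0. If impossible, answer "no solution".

no solution exists

Across all 32 input combinations, none give both w6 = 1 and w7 = 0.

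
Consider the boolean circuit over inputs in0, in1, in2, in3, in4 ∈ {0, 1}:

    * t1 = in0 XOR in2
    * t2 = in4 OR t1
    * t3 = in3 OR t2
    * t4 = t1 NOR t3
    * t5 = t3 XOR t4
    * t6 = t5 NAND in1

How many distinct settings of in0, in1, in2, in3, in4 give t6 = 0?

t6 = t5 NAND in1 must be 0, so both t5 = 1 and in1 = 1.
Enumerating the 32 input combinations, 16 give t6 = 0 and 16 give t6 = 1.

16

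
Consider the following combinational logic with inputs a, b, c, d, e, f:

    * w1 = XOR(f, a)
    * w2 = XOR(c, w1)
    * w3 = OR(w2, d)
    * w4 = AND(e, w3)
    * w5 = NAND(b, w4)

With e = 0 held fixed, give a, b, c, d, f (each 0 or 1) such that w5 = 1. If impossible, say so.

a=1 b=0 c=1 d=0 f=0

Check with e = 0 and a=1, b=0, c=1, d=0, f=0:
w1 = XOR(f, a) = XOR(0, 1) = 1
w2 = XOR(c, w1) = XOR(1, 1) = 0
w3 = OR(w2, d) = OR(0, 0) = 0
w4 = AND(e, w3) = AND(0, 0) = 0
w5 = NAND(b, w4) = NAND(0, 0) = 1
So w5 = 1.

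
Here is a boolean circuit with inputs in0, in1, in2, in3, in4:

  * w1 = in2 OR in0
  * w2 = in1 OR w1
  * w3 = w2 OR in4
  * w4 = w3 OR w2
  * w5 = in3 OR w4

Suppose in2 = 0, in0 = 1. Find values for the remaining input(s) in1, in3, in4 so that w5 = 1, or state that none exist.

in1=0 in3=0 in4=1

w5 = in3 OR w4 must be 1, so at least one of in3, w4 is 1.
Check with in2 = 0, in0 = 1 and in1=0, in3=0, in4=1:
w1 = in2 OR in0 = 0 OR 1 = 1
w2 = in1 OR w1 = 0 OR 1 = 1
w3 = w2 OR in4 = 1 OR 1 = 1
w4 = w3 OR w2 = 1 OR 1 = 1
w5 = in3 OR w4 = 0 OR 1 = 1
So w5 = 1.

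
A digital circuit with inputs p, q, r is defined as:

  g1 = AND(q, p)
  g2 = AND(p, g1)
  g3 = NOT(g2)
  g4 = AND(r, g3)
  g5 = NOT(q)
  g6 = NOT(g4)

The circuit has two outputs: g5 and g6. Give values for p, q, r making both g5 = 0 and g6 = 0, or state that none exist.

p=0, q=1, r=1

Check with p=0, q=1, r=1:
g1 = AND(q, p) = AND(1, 0) = 0
g2 = AND(p, g1) = AND(0, 0) = 0
g3 = NOT(g2) = NOT 0 = 1
g4 = AND(r, g3) = AND(1, 1) = 1
g5 = NOT(q) = NOT 1 = 0
g6 = NOT(g4) = NOT 1 = 0
So g5 = 0 and g6 = 0.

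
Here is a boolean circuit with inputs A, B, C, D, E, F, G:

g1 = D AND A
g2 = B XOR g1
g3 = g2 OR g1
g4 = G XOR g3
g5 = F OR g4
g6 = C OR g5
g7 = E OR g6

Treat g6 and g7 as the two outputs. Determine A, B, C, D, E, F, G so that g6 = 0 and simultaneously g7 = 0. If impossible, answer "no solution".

A=0, B=1, C=0, D=1, E=0, F=0, G=1

Check with A=0, B=1, C=0, D=1, E=0, F=0, G=1:
g1 = D AND A = 1 AND 0 = 0
g2 = B XOR g1 = 1 XOR 0 = 1
g3 = g2 OR g1 = 1 OR 0 = 1
g4 = G XOR g3 = 1 XOR 1 = 0
g5 = F OR g4 = 0 OR 0 = 0
g6 = C OR g5 = 0 OR 0 = 0
g7 = E OR g6 = 0 OR 0 = 0
So g6 = 0 and g7 = 0.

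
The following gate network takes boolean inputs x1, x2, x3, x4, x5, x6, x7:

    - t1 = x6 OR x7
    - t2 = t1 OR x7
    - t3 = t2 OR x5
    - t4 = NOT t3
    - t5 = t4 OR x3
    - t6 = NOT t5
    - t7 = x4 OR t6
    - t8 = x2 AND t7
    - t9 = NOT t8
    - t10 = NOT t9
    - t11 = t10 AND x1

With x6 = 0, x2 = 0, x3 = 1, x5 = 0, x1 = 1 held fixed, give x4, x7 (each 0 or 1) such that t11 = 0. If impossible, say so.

x4=1 x7=1

t11 = t10 AND x1 must be 0, so at least one of t10, x1 is 0.
Check with x6 = 0, x2 = 0, x3 = 1, x5 = 0, x1 = 1 and x4=1, x7=1:
t1 = x6 OR x7 = 0 OR 1 = 1
t2 = t1 OR x7 = 1 OR 1 = 1
t3 = t2 OR x5 = 1 OR 0 = 1
t4 = NOT t3 = NOT 1 = 0
t5 = t4 OR x3 = 0 OR 1 = 1
t6 = NOT t5 = NOT 1 = 0
t7 = x4 OR t6 = 1 OR 0 = 1
t8 = x2 AND t7 = 0 AND 1 = 0
t9 = NOT t8 = NOT 0 = 1
t10 = NOT t9 = NOT 1 = 0
t11 = t10 AND x1 = 0 AND 1 = 0
So t11 = 0.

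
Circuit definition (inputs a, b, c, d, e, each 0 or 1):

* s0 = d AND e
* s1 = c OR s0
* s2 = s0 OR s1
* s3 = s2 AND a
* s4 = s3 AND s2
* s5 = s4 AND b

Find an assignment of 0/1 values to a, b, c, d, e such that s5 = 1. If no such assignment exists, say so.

a=1, b=1, c=0, d=1, e=1

s5 = s4 AND b must be 1, so both s4 = 1 and b = 1.
s4 = s3 AND s2 must be 1, so both s3 = 1 and s2 = 1.
s3 = s2 AND a must be 1, so both s2 = 1 and a = 1.
Check with a=1, b=1, c=0, d=1, e=1:
s0 = d AND e = 1 AND 1 = 1
s1 = c OR s0 = 0 OR 1 = 1
s2 = s0 OR s1 = 1 OR 1 = 1
s3 = s2 AND a = 1 AND 1 = 1
s4 = s3 AND s2 = 1 AND 1 = 1
s5 = s4 AND b = 1 AND 1 = 1
So s5 = 1 as required.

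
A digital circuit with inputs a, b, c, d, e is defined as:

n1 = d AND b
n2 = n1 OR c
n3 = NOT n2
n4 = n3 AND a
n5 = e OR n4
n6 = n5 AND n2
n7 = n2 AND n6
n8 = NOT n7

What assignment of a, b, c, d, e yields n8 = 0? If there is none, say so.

a=0, b=0, c=1, d=0, e=1

Check with a=0, b=0, c=1, d=0, e=1:
n1 = d AND b = 0 AND 0 = 0
n2 = n1 OR c = 0 OR 1 = 1
n3 = NOT n2 = NOT 1 = 0
n4 = n3 AND a = 0 AND 0 = 0
n5 = e OR n4 = 1 OR 0 = 1
n6 = n5 AND n2 = 1 AND 1 = 1
n7 = n2 AND n6 = 1 AND 1 = 1
n8 = NOT n7 = NOT 1 = 0
So n8 = 0 as required.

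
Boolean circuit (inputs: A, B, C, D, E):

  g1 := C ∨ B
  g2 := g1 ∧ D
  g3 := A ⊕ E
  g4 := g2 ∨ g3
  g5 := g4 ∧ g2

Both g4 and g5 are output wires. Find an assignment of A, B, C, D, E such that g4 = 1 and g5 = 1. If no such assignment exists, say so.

Check with A=0 B=1 C=0 D=1 E=1:
g1 = C ∨ B = 0 ∨ 1 = 1
g2 = g1 ∧ D = 1 ∧ 1 = 1
g3 = A ⊕ E = 0 ⊕ 1 = 1
g4 = g2 ∨ g3 = 1 ∨ 1 = 1
g5 = g4 ∧ g2 = 1 ∧ 1 = 1
So g4 = 1 and g5 = 1.

A=0 B=1 C=0 D=1 E=1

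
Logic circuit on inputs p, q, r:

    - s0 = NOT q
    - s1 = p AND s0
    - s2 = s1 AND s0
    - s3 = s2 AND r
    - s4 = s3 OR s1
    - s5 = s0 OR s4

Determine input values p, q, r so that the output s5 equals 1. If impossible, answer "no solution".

Check with p=1 q=0 r=0:
s0 = NOT q = NOT 0 = 1
s1 = p AND s0 = 1 AND 1 = 1
s2 = s1 AND s0 = 1 AND 1 = 1
s3 = s2 AND r = 1 AND 0 = 0
s4 = s3 OR s1 = 0 OR 1 = 1
s5 = s0 OR s4 = 1 OR 1 = 1
So s5 = 1 as required.

p=1 q=0 r=0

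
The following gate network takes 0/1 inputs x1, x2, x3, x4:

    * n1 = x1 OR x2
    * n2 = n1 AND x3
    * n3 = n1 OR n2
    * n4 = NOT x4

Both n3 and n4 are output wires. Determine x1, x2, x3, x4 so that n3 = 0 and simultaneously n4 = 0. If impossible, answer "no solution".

Check with x1=0 x2=0 x3=1 x4=1:
n1 = x1 OR x2 = 0 OR 0 = 0
n2 = n1 AND x3 = 0 AND 1 = 0
n3 = n1 OR n2 = 0 OR 0 = 0
n4 = NOT x4 = NOT 1 = 0
So n3 = 0 and n4 = 0.

x1=0 x2=0 x3=1 x4=1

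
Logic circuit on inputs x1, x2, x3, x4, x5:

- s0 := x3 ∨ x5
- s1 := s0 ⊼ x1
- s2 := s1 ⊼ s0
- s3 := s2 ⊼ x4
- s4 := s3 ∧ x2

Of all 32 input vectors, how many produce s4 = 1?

11

s4 = s3 ∧ x2 must be 1, so both s3 = 1 and x2 = 1.
s3 = s2 ⊼ x4 must be 1, so at least one of s2, x4 is 0.
Enumerating the 32 input combinations, 11 give s4 = 1 and 21 give s4 = 0.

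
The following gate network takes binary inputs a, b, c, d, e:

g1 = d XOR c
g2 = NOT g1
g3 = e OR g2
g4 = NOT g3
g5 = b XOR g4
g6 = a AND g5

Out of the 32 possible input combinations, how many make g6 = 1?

g6 = a AND g5 must be 1, so both a = 1 and g5 = 1.
Enumerating the 32 input combinations, 8 give g6 = 1 and 24 give g6 = 0.

8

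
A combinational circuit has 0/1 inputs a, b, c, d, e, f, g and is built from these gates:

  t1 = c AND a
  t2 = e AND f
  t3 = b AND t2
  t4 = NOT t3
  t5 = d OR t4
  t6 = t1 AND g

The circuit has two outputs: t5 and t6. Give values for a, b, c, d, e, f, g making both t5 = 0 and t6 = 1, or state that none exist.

a=1, b=1, c=1, d=0, e=1, f=1, g=1

Check with a=1, b=1, c=1, d=0, e=1, f=1, g=1:
t1 = c AND a = 1 AND 1 = 1
t2 = e AND f = 1 AND 1 = 1
t3 = b AND t2 = 1 AND 1 = 1
t4 = NOT t3 = NOT 1 = 0
t5 = d OR t4 = 0 OR 0 = 0
t6 = t1 AND g = 1 AND 1 = 1
So t5 = 0 and t6 = 1.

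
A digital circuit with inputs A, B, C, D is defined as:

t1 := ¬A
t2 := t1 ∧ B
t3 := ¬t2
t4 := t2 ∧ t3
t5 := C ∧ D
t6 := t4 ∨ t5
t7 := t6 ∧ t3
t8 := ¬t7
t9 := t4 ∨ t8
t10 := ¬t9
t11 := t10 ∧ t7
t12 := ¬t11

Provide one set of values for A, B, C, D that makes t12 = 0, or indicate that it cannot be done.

A=1, B=0, C=1, D=1

t12 = ¬t11 must be 0, so t11 = 1.
t11 = t10 ∧ t7 must be 1, so both t10 = 1 and t7 = 1.
t10 = ¬t9 must be 1, so t9 = 0.
Check with A=1, B=0, C=1, D=1:
t1 = ¬A = ¬1 = 0
t2 = t1 ∧ B = 0 ∧ 0 = 0
t3 = ¬t2 = ¬0 = 1
t4 = t2 ∧ t3 = 0 ∧ 1 = 0
t5 = C ∧ D = 1 ∧ 1 = 1
t6 = t4 ∨ t5 = 0 ∨ 1 = 1
t7 = t6 ∧ t3 = 1 ∧ 1 = 1
t8 = ¬t7 = ¬1 = 0
t9 = t4 ∨ t8 = 0 ∨ 0 = 0
t10 = ¬t9 = ¬0 = 1
t11 = t10 ∧ t7 = 1 ∧ 1 = 1
t12 = ¬t11 = ¬1 = 0
So t12 = 0 as required.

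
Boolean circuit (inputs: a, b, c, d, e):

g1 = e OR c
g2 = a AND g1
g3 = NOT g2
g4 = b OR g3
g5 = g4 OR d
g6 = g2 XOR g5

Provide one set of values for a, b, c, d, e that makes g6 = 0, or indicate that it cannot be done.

a=1 b=1 c=0 d=0 e=1

g6 = g2 XOR g5 must be 0, so g2 and g5 are equal.
Check with a=1 b=1 c=0 d=0 e=1:
g1 = e OR c = 1 OR 0 = 1
g2 = a AND g1 = 1 AND 1 = 1
g3 = NOT g2 = NOT 1 = 0
g4 = b OR g3 = 1 OR 0 = 1
g5 = g4 OR d = 1 OR 0 = 1
g6 = g2 XOR g5 = 1 XOR 1 = 0
So g6 = 0 as required.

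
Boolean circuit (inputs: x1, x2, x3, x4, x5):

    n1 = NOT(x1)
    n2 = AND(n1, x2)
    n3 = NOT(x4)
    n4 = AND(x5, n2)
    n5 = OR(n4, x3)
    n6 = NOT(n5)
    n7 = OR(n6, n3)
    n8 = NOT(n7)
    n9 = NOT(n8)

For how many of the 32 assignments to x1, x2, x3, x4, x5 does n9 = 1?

n9 = NOT(n8) must be 1, so n8 = 0.
Enumerating the 32 input combinations, 23 give n9 = 1 and 9 give n9 = 0.

23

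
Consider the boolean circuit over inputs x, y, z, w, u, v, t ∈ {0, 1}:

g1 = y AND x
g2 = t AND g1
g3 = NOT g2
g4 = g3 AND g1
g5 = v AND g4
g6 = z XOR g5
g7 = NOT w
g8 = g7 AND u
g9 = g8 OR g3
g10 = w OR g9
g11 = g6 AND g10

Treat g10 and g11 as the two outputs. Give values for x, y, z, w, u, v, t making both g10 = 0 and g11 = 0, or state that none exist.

x=1, y=1, z=1, w=0, u=0, v=1, t=1

Check with x=1, y=1, z=1, w=0, u=0, v=1, t=1:
g1 = y AND x = 1 AND 1 = 1
g2 = t AND g1 = 1 AND 1 = 1
g3 = NOT g2 = NOT 1 = 0
g4 = g3 AND g1 = 0 AND 1 = 0
g5 = v AND g4 = 1 AND 0 = 0
g6 = z XOR g5 = 1 XOR 0 = 1
g7 = NOT w = NOT 0 = 1
g8 = g7 AND u = 1 AND 0 = 0
g9 = g8 OR g3 = 0 OR 0 = 0
g10 = w OR g9 = 0 OR 0 = 0
g11 = g6 AND g10 = 1 AND 0 = 0
So g10 = 0 and g11 = 0.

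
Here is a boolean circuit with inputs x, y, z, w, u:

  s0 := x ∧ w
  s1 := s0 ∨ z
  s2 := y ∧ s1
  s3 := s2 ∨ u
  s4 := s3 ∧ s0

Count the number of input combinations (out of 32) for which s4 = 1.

s4 = s3 ∧ s0 must be 1, so both s3 = 1 and s0 = 1.
Enumerating the 32 input combinations, 6 give s4 = 1 and 26 give s4 = 0.

6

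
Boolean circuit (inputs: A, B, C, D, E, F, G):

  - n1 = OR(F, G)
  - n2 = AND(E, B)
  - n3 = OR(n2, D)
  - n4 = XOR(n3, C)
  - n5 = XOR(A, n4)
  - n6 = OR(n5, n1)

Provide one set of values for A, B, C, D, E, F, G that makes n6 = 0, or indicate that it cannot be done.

Check with A=0 B=1 C=1 D=1 E=1 F=0 G=0:
n1 = OR(F, G) = OR(0, 0) = 0
n2 = AND(E, B) = AND(1, 1) = 1
n3 = OR(n2, D) = OR(1, 1) = 1
n4 = XOR(n3, C) = XOR(1, 1) = 0
n5 = XOR(A, n4) = XOR(0, 0) = 0
n6 = OR(n5, n1) = OR(0, 0) = 0
So n6 = 0 as required.

A=0 B=1 C=1 D=1 E=1 F=0 G=0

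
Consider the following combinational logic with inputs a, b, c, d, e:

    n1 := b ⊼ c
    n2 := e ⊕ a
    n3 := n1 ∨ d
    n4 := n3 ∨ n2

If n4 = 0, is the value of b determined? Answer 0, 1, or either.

1

n4 = n3 ∨ n2 must be 0, so both n3 = 0 and n2 = 0.
n3 = n1 ∨ d must be 0, so both n1 = 0 and d = 0.
n2 = e ⊕ a must be 0, so e and a are equal.
Every assignment with n4 = 0 has b = 1; there are 2 such assignment(s).
  a=0, b=1, c=1, d=0, e=0
  a=1, b=1, c=1, d=0, e=1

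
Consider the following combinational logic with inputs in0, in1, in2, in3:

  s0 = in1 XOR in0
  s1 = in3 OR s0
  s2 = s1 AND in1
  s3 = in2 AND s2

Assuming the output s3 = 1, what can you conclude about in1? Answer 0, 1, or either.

s3 = in2 AND s2 must be 1, so both in2 = 1 and s2 = 1.
Every assignment with s3 = 1 has in1 = 1; there are 3 such assignment(s).
  in0=0, in1=1, in2=1, in3=0
  in0=0, in1=1, in2=1, in3=1
  in0=1, in1=1, in2=1, in3=1

1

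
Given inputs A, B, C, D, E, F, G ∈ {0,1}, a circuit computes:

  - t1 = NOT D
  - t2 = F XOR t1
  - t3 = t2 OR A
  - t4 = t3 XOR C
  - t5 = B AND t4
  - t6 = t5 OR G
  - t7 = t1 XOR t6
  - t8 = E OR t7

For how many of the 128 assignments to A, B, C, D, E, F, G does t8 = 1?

t8 = E OR t7 must be 1, so at least one of E, t7 is 1.
Enumerating the 128 input combinations, 96 give t8 = 1 and 32 give t8 = 0.

96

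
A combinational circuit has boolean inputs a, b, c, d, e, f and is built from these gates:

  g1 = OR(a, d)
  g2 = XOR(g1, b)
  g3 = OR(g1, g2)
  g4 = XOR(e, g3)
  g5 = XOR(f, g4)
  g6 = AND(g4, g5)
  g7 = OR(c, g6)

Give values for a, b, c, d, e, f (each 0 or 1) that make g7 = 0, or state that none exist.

g7 = OR(c, g6) must be 0, so both c = 0 and g6 = 0.
g6 = AND(g4, g5) must be 0, so at least one of g4, g5 is 0.
Check with a=0, b=1, c=0, d=0, e=1, f=0:
g1 = OR(a, d) = OR(0, 0) = 0
g2 = XOR(g1, b) = XOR(0, 1) = 1
g3 = OR(g1, g2) = OR(0, 1) = 1
g4 = XOR(e, g3) = XOR(1, 1) = 0
g5 = XOR(f, g4) = XOR(0, 0) = 0
g6 = AND(g4, g5) = AND(0, 0) = 0
g7 = OR(c, g6) = OR(0, 0) = 0
So g7 = 0 as required.

a=0, b=1, c=0, d=0, e=1, f=0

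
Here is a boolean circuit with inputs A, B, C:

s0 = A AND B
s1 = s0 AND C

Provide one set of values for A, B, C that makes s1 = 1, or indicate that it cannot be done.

Check with A=1, B=1, C=1:
s0 = A AND B = 1 AND 1 = 1
s1 = s0 AND C = 1 AND 1 = 1
So s1 = 1 as required.

A=1, B=1, C=1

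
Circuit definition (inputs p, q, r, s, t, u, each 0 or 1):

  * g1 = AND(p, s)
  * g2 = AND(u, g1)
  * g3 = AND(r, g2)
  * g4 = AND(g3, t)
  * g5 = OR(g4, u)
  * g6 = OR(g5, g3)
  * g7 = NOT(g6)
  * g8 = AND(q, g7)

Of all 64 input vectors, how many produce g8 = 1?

g8 = AND(q, g7) must be 1, so both q = 1 and g7 = 1.
g7 = NOT(g6) must be 1, so g6 = 0.
g6 = OR(g5, g3) must be 0, so both g5 = 0 and g3 = 0.
Enumerating the 64 input combinations, 16 give g8 = 1 and 48 give g8 = 0.

16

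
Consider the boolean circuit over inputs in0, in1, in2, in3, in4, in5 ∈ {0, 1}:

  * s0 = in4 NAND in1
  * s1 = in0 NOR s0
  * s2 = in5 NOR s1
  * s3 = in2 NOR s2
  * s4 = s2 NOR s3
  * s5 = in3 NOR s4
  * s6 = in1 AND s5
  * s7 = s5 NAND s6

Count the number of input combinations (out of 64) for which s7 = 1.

53

s7 = s5 NAND s6 must be 1, so at least one of s5, s6 is 0.
Enumerating the 64 input combinations, 53 give s7 = 1 and 11 give s7 = 0.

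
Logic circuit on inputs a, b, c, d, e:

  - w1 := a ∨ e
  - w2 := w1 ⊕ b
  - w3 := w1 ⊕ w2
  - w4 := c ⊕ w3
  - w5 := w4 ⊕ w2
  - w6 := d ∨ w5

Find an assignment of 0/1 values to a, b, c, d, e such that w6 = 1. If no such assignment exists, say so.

a=0 b=0 c=0 d=1 e=0

w6 = d ∨ w5 must be 1, so at least one of d, w5 is 1.
Check with a=0 b=0 c=0 d=1 e=0:
w1 = a ∨ e = 0 ∨ 0 = 0
w2 = w1 ⊕ b = 0 ⊕ 0 = 0
w3 = w1 ⊕ w2 = 0 ⊕ 0 = 0
w4 = c ⊕ w3 = 0 ⊕ 0 = 0
w5 = w4 ⊕ w2 = 0 ⊕ 0 = 0
w6 = d ∨ w5 = 1 ∨ 0 = 1
So w6 = 1 as required.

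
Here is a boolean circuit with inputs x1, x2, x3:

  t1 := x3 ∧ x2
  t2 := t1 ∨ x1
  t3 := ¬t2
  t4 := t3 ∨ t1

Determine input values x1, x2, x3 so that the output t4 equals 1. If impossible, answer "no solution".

t4 = t3 ∨ t1 must be 1, so at least one of t3, t1 is 1.
Check with x1=1 x2=1 x3=1:
t1 = x3 ∧ x2 = 1 ∧ 1 = 1
t2 = t1 ∨ x1 = 1 ∨ 1 = 1
t3 = ¬t2 = ¬1 = 0
t4 = t3 ∨ t1 = 0 ∨ 1 = 1
So t4 = 1 as required.

x1=1 x2=1 x3=1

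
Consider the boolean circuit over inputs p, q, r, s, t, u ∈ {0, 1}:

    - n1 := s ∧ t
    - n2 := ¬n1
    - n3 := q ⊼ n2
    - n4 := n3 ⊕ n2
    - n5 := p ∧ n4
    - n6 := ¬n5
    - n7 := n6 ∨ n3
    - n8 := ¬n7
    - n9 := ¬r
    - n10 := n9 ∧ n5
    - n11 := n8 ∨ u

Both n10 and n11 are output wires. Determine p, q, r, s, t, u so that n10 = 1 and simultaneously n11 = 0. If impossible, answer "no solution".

p=1 q=0 r=0 s=1 t=1 u=0

Check with p=1 q=0 r=0 s=1 t=1 u=0:
n1 = s ∧ t = 1 ∧ 1 = 1
n2 = ¬n1 = ¬1 = 0
n3 = q ⊼ n2 = 0 ⊼ 0 = 1
n4 = n3 ⊕ n2 = 1 ⊕ 0 = 1
n5 = p ∧ n4 = 1 ∧ 1 = 1
n6 = ¬n5 = ¬1 = 0
n7 = n6 ∨ n3 = 0 ∨ 1 = 1
n8 = ¬n7 = ¬1 = 0
n9 = ¬r = ¬0 = 1
n10 = n9 ∧ n5 = 1 ∧ 1 = 1
n11 = n8 ∨ u = 0 ∨ 0 = 0
So n10 = 1 and n11 = 0.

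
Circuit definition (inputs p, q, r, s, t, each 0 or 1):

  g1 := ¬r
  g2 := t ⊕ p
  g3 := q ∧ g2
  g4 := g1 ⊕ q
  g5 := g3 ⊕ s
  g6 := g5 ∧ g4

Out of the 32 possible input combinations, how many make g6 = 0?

24

g6 = g5 ∧ g4 must be 0, so at least one of g5, g4 is 0.
Enumerating the 32 input combinations, 24 give g6 = 0 and 8 give g6 = 1.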